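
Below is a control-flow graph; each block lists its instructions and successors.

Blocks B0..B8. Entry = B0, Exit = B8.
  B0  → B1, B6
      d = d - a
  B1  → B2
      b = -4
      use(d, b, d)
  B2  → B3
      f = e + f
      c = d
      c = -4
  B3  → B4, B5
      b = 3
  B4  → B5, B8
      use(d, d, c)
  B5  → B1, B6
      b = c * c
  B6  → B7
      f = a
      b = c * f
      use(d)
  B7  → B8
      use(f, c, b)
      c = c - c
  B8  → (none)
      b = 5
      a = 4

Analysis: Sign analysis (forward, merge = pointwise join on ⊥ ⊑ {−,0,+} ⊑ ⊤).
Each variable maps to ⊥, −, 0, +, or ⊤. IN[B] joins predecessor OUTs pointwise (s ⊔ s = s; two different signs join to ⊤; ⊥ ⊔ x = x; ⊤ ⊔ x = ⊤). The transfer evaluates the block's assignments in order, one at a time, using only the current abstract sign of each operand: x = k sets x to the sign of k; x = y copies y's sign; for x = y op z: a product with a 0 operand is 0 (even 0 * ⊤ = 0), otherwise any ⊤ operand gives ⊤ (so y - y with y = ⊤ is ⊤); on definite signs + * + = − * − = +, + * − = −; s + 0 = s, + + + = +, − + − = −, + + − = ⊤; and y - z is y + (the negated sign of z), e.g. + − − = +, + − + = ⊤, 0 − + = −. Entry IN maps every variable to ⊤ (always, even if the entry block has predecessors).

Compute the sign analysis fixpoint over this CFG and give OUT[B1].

Converged values:
  B0:  IN=(all ⊤)  OUT=(all ⊤)
  B1:  IN=(all ⊤)  OUT={b:-; rest ⊤}
  B2:  IN={b:-; rest ⊤}  OUT={b:-, c:-; rest ⊤}
  B3:  IN={b:-, c:-; rest ⊤}  OUT={b:+, c:-; rest ⊤}
  B4:  IN={b:+, c:-; rest ⊤}  OUT={b:+, c:-; rest ⊤}
  B5:  IN={b:+, c:-; rest ⊤}  OUT={b:+, c:-; rest ⊤}
  B6:  IN=(all ⊤)  OUT=(all ⊤)
  B7:  IN=(all ⊤)  OUT=(all ⊤)
  B8:  IN=(all ⊤)  OUT={a:+, b:+; rest ⊤}

Merge at B1: IN[B1] = OUT[B0] ⊔ OUT[B5] = {a: ⊤, b: ⊤, c: ⊤, d: ⊤, e: ⊤, f: ⊤}
Applying B1's transfer function to that IN value gives OUT[B1] (row B1 above).

Answer: {a: ⊤, b: -, c: ⊤, d: ⊤, e: ⊤, f: ⊤}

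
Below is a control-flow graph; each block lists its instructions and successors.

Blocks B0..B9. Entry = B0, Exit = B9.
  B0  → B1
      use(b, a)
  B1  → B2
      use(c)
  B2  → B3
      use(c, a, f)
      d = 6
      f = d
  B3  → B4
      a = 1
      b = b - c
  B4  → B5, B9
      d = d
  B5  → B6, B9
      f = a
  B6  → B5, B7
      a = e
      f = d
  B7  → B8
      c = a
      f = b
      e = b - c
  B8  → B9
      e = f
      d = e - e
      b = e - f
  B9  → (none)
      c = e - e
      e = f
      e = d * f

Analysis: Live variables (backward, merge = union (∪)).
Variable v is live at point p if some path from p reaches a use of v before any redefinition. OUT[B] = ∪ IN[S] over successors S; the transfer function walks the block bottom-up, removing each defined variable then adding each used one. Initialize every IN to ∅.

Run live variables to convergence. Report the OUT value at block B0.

Fixpoint table:
  B0: | IN={a, b, c, e, f} | OUT={a, b, c, e, f}
  B1: | IN={a, b, c, e, f} | OUT={a, b, c, e, f}
  B2: | IN={a, b, c, e, f} | OUT={b, c, d, e, f}
  B3: | IN={b, c, d, e, f} | OUT={a, b, d, e, f}
  B4: | IN={a, b, d, e, f} | OUT={a, b, d, e, f}
  B5: | IN={a, b, d, e} | OUT={b, d, e, f}
  B6: | IN={b, d, e} | OUT={a, b, d, e}
  B7: | IN={a, b} | OUT={f}
  B8: | IN={f} | OUT={d, e, f}
  B9: | IN={d, e, f} | OUT={}

Merge at B0: OUT[B0] = IN[B1] = {a, b, c, e, f}

Answer: {a, b, c, e, f}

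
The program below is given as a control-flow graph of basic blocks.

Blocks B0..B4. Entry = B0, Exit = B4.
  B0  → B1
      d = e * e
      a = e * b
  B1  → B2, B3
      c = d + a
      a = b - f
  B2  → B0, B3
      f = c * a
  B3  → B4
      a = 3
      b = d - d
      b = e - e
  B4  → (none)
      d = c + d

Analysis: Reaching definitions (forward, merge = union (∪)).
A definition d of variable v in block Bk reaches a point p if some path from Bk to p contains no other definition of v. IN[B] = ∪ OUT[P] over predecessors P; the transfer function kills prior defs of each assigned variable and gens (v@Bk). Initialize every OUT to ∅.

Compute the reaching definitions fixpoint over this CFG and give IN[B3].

Answer: {a@B1, c@B1, d@B0, f@B2}

Derivation:
Fixpoint table:
  B0:   IN={a@B1, c@B1, d@B0, f@B2}   OUT={a@B0, c@B1, d@B0, f@B2}
  B1:   IN={a@B0, c@B1, d@B0, f@B2}   OUT={a@B1, c@B1, d@B0, f@B2}
  B2:   IN={a@B1, c@B1, d@B0, f@B2}   OUT={a@B1, c@B1, d@B0, f@B2}
  B3:   IN={a@B1, c@B1, d@B0, f@B2}   OUT={a@B3, b@B3, c@B1, d@B0, f@B2}
  B4:   IN={a@B3, b@B3, c@B1, d@B0, f@B2}   OUT={a@B3, b@B3, c@B1, d@B4, f@B2}

Merge at B3: IN[B3] = OUT[B1] ⊔ OUT[B2] = {a@B1, c@B1, d@B0, f@B2}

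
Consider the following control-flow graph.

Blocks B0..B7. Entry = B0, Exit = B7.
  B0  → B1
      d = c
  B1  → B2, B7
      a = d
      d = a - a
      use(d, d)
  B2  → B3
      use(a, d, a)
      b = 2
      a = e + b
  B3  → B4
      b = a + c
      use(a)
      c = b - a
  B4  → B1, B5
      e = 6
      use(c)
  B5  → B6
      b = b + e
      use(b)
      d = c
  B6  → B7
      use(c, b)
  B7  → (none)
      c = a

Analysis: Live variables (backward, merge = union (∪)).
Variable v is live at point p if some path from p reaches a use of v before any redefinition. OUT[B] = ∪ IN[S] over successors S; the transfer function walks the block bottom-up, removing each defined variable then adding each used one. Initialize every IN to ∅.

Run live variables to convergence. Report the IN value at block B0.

Fixpoint table:
  B0:  IN={c, e}  OUT={c, d, e}
  B1:  IN={c, d, e}  OUT={a, c, d, e}
  B2:  IN={a, c, d, e}  OUT={a, c, d}
  B3:  IN={a, c, d}  OUT={a, b, c, d}
  B4:  IN={a, b, c, d}  OUT={a, b, c, d, e}
  B5:  IN={a, b, c, e}  OUT={a, b, c}
  B6:  IN={a, b, c}  OUT={a}
  B7:  IN={a}  OUT={}

Merge at B0: OUT[B0] = IN[B1] = {c, d, e}
Applying B0's transfer function to that OUT value gives IN[B0] (row B0 above).

Answer: {c, e}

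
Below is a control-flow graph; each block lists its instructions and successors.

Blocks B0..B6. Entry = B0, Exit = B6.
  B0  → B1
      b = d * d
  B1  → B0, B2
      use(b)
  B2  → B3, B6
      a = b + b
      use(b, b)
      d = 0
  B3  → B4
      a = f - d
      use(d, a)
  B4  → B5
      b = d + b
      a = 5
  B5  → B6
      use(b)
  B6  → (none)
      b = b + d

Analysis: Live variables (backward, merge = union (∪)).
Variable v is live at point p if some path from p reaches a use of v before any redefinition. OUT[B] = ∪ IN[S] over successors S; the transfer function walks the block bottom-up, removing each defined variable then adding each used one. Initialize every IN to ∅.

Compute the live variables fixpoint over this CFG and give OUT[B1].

Per-block solution:
  B0:  IN={d, f}  OUT={b, d, f}
  B1:  IN={b, d, f}  OUT={b, d, f}
  B2:  IN={b, f}  OUT={b, d, f}
  B3:  IN={b, d, f}  OUT={b, d}
  B4:  IN={b, d}  OUT={b, d}
  B5:  IN={b, d}  OUT={b, d}
  B6:  IN={b, d}  OUT={}

Merge at B1: OUT[B1] = IN[B0] ⊔ IN[B2] = {b, d, f}

Answer: {b, d, f}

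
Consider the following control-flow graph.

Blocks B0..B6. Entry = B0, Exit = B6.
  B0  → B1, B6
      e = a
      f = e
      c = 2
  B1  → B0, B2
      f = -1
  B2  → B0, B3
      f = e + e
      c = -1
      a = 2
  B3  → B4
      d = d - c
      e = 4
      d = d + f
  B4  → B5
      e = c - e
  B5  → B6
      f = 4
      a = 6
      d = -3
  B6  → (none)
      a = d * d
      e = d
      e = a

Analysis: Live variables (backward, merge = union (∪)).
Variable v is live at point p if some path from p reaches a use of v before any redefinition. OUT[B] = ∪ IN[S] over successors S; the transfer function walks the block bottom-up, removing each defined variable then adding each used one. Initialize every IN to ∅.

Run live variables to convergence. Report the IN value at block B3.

Answer: {c, d, f}

Derivation:
Fixpoint table:
  B0:   IN={a, d}   OUT={a, d, e}
  B1:   IN={a, d, e}   OUT={a, d, e}
  B2:   IN={d, e}   OUT={a, c, d, f}
  B3:   IN={c, d, f}   OUT={c, e}
  B4:   IN={c, e}   OUT={}
  B5:   IN={}   OUT={d}
  B6:   IN={d}   OUT={}

Merge at B3: OUT[B3] = IN[B4] = {c, e}
Applying B3's transfer function to that OUT value gives IN[B3] (row B3 above).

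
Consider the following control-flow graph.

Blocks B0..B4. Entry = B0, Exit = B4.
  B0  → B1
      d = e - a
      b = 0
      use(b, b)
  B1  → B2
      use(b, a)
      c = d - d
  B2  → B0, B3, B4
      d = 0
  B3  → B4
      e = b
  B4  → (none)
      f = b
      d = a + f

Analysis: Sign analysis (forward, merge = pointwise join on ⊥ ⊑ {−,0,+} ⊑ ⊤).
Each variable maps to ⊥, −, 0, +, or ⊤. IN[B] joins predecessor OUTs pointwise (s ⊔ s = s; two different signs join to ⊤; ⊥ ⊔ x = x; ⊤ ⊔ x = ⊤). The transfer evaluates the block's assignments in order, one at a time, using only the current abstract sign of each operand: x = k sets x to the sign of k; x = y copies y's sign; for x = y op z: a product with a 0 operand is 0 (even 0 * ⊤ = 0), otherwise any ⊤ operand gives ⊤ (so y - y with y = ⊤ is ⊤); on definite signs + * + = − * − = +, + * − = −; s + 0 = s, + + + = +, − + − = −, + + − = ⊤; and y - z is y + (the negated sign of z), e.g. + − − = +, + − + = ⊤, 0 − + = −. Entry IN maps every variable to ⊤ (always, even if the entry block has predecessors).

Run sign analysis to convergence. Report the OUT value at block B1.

Answer: {a: ⊤, b: 0, c: ⊤, d: ⊤, e: ⊤, f: ⊤}

Trace:
Per-block solution:
  B0:  IN=(all ⊤)  OUT={b:0; rest ⊤}
  B1:  IN={b:0; rest ⊤}  OUT={b:0; rest ⊤}
  B2:  IN={b:0; rest ⊤}  OUT={b:0, d:0; rest ⊤}
  B3:  IN={b:0, d:0; rest ⊤}  OUT={b:0, d:0, e:0; rest ⊤}
  B4:  IN={b:0, d:0; rest ⊤}  OUT={b:0, f:0; rest ⊤}

Merge at B1: IN[B1] = OUT[B0] = {a: ⊤, b: 0, c: ⊤, d: ⊤, e: ⊤, f: ⊤}
Applying B1's transfer function to that IN value gives OUT[B1] (row B1 above).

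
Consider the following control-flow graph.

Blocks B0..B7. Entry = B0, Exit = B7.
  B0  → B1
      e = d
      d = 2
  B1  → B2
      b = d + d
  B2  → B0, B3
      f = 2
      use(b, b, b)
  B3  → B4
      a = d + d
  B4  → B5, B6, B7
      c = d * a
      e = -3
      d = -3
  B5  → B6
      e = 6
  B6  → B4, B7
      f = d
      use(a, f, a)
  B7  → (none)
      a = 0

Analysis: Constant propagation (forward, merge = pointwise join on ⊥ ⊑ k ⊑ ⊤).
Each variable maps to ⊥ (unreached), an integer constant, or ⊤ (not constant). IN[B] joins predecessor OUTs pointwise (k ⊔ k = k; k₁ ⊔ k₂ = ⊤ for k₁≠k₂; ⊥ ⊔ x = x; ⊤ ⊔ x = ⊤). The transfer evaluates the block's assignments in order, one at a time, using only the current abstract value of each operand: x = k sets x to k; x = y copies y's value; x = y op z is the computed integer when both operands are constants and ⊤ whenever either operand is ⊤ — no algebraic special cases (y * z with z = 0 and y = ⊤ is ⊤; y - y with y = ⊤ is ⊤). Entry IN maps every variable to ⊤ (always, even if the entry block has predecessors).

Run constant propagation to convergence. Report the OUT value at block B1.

Answer: {a: ⊤, b: 4, c: ⊤, d: 2, e: ⊤, f: ⊤}

Working:
Fixpoint table:
  B0:   IN=(all ⊤)   OUT={d:2; rest ⊤}
  B1:   IN={d:2; rest ⊤}   OUT={b:4, d:2; rest ⊤}
  B2:   IN={b:4, d:2; rest ⊤}   OUT={b:4, d:2, f:2; rest ⊤}
  B3:   IN={b:4, d:2, f:2; rest ⊤}   OUT={a:4, b:4, d:2, f:2; rest ⊤}
  B4:   IN={a:4, b:4; rest ⊤}   OUT={a:4, b:4, d:-3, e:-3; rest ⊤}
  B5:   IN={a:4, b:4, d:-3, e:-3; rest ⊤}   OUT={a:4, b:4, d:-3, e:6; rest ⊤}
  B6:   IN={a:4, b:4, d:-3; rest ⊤}   OUT={a:4, b:4, d:-3, f:-3; rest ⊤}
  B7:   IN={a:4, b:4, d:-3; rest ⊤}   OUT={a:0, b:4, d:-3; rest ⊤}

Merge at B1: IN[B1] = OUT[B0] = {a: ⊤, b: ⊤, c: ⊤, d: 2, e: ⊤, f: ⊤}
Applying B1's transfer function to that IN value gives OUT[B1] (row B1 above).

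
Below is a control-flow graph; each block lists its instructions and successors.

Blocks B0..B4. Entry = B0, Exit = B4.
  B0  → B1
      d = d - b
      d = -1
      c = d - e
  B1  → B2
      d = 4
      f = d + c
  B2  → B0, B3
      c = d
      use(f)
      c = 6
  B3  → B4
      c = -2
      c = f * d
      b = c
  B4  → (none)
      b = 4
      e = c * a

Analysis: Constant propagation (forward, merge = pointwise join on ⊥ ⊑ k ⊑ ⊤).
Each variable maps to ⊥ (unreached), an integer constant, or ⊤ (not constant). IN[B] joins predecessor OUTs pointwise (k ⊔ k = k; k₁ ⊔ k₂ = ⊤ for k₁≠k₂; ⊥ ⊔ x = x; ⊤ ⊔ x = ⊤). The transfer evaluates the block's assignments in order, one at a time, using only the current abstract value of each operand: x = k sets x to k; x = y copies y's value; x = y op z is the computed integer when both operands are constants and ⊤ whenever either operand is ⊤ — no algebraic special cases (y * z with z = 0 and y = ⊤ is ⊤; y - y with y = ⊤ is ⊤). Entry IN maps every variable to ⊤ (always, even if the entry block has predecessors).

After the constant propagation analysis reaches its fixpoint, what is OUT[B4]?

Answer: {a: ⊤, b: 4, c: ⊤, d: 4, e: ⊤, f: ⊤}

Derivation:
Per-block solution:
  B0:  IN=(all ⊤)  OUT={d:-1; rest ⊤}
  B1:  IN={d:-1; rest ⊤}  OUT={d:4; rest ⊤}
  B2:  IN={d:4; rest ⊤}  OUT={c:6, d:4; rest ⊤}
  B3:  IN={c:6, d:4; rest ⊤}  OUT={d:4; rest ⊤}
  B4:  IN={d:4; rest ⊤}  OUT={b:4, d:4; rest ⊤}

Merge at B4: IN[B4] = OUT[B3] = {a: ⊤, b: ⊤, c: ⊤, d: 4, e: ⊤, f: ⊤}
Applying B4's transfer function to that IN value gives OUT[B4] (row B4 above).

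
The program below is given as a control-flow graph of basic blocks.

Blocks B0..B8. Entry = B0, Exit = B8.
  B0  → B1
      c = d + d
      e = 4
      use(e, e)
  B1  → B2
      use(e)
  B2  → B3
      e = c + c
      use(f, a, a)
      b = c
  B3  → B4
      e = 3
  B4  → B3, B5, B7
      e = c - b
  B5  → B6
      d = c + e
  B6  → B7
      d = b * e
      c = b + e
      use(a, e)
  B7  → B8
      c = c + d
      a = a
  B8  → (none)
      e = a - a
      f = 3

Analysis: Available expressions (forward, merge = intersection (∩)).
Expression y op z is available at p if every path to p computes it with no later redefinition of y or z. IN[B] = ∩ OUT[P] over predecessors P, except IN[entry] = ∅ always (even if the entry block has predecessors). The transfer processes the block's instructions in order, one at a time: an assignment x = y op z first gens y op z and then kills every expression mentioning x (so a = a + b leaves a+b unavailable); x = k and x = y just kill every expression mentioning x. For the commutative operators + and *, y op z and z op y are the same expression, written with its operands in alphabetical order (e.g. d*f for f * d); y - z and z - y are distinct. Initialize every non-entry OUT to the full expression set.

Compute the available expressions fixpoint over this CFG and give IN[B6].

Fixpoint table:
  B0:  IN={}  OUT={d+d}
  B1:  IN={d+d}  OUT={d+d}
  B2:  IN={d+d}  OUT={c+c, d+d}
  B3:  IN={c+c, d+d}  OUT={c+c, d+d}
  B4:  IN={c+c, d+d}  OUT={c+c, c-b, d+d}
  B5:  IN={c+c, c-b, d+d}  OUT={c+c, c+e, c-b}
  B6:  IN={c+c, c+e, c-b}  OUT={b*e, b+e}
  B7:  IN={}  OUT={}
  B8:  IN={}  OUT={a-a}

Merge at B6: IN[B6] = OUT[B5] = {c+c, c+e, c-b}

Answer: {c+c, c+e, c-b}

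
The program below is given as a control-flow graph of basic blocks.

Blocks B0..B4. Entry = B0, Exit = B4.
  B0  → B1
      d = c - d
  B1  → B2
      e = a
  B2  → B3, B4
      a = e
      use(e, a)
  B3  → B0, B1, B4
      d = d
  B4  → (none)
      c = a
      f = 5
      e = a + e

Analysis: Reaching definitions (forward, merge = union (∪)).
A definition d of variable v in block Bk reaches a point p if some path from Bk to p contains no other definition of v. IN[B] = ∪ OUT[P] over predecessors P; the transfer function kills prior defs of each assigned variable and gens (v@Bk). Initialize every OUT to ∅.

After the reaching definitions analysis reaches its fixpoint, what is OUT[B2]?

Converged values:
  B0:  IN={a@B2, d@B3, e@B1}  OUT={a@B2, d@B0, e@B1}
  B1:  IN={a@B2, d@B0, d@B3, e@B1}  OUT={a@B2, d@B0, d@B3, e@B1}
  B2:  IN={a@B2, d@B0, d@B3, e@B1}  OUT={a@B2, d@B0, d@B3, e@B1}
  B3:  IN={a@B2, d@B0, d@B3, e@B1}  OUT={a@B2, d@B3, e@B1}
  B4:  IN={a@B2, d@B0, d@B3, e@B1}  OUT={a@B2, c@B4, d@B0, d@B3, e@B4, f@B4}

Merge at B2: IN[B2] = OUT[B1] = {a@B2, d@B0, d@B3, e@B1}
Applying B2's transfer function to that IN value gives OUT[B2] (row B2 above).

Answer: {a@B2, d@B0, d@B3, e@B1}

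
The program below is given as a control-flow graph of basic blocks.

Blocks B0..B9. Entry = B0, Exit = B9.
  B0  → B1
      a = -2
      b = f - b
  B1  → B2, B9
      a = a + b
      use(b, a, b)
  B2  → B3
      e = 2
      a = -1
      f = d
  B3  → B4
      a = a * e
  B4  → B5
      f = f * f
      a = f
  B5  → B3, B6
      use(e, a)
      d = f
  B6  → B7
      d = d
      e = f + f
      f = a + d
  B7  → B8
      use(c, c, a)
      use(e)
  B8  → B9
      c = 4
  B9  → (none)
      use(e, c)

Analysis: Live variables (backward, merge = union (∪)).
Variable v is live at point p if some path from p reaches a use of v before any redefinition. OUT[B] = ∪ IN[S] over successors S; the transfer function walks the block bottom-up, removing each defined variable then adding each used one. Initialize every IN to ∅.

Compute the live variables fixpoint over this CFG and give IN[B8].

Per-block solution:
  B0:  IN={b, c, d, e, f}  OUT={a, b, c, d, e}
  B1:  IN={a, b, c, d, e}  OUT={c, d, e}
  B2:  IN={c, d}  OUT={a, c, e, f}
  B3:  IN={a, c, e, f}  OUT={c, e, f}
  B4:  IN={c, e, f}  OUT={a, c, e, f}
  B5:  IN={a, c, e, f}  OUT={a, c, d, e, f}
  B6:  IN={a, c, d, f}  OUT={a, c, e}
  B7:  IN={a, c, e}  OUT={e}
  B8:  IN={e}  OUT={c, e}
  B9:  IN={c, e}  OUT={}

Merge at B8: OUT[B8] = IN[B9] = {c, e}
Applying B8's transfer function to that OUT value gives IN[B8] (row B8 above).

Answer: {e}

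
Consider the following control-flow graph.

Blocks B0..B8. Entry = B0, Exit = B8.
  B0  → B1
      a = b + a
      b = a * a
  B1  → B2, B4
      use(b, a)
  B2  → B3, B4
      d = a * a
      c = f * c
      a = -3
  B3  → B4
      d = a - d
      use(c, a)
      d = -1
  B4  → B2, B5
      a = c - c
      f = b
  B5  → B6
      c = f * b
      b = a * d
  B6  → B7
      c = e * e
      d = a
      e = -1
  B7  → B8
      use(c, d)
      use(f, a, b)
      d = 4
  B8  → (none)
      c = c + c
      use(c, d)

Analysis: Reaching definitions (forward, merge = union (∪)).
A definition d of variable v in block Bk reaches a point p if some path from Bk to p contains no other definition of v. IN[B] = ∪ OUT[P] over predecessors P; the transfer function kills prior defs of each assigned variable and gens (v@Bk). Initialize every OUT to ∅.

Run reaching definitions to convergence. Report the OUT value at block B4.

Answer: {a@B4, b@B0, c@B2, d@B2, d@B3, f@B4}

Derivation:
Fixpoint table:
  B0: | IN={} | OUT={a@B0, b@B0}
  B1: | IN={a@B0, b@B0} | OUT={a@B0, b@B0}
  B2: | IN={a@B0, a@B4, b@B0, c@B2, d@B2, d@B3, f@B4} | OUT={a@B2, b@B0, c@B2, d@B2, f@B4}
  B3: | IN={a@B2, b@B0, c@B2, d@B2, f@B4} | OUT={a@B2, b@B0, c@B2, d@B3, f@B4}
  B4: | IN={a@B0, a@B2, b@B0, c@B2, d@B2, d@B3, f@B4} | OUT={a@B4, b@B0, c@B2, d@B2, d@B3, f@B4}
  B5: | IN={a@B4, b@B0, c@B2, d@B2, d@B3, f@B4} | OUT={a@B4, b@B5, c@B5, d@B2, d@B3, f@B4}
  B6: | IN={a@B4, b@B5, c@B5, d@B2, d@B3, f@B4} | OUT={a@B4, b@B5, c@B6, d@B6, e@B6, f@B4}
  B7: | IN={a@B4, b@B5, c@B6, d@B6, e@B6, f@B4} | OUT={a@B4, b@B5, c@B6, d@B7, e@B6, f@B4}
  B8: | IN={a@B4, b@B5, c@B6, d@B7, e@B6, f@B4} | OUT={a@B4, b@B5, c@B8, d@B7, e@B6, f@B4}

Merge at B4: IN[B4] = OUT[B1] ⊔ OUT[B2] ⊔ OUT[B3] = {a@B0, a@B2, b@B0, c@B2, d@B2, d@B3, f@B4}
Applying B4's transfer function to that IN value gives OUT[B4] (row B4 above).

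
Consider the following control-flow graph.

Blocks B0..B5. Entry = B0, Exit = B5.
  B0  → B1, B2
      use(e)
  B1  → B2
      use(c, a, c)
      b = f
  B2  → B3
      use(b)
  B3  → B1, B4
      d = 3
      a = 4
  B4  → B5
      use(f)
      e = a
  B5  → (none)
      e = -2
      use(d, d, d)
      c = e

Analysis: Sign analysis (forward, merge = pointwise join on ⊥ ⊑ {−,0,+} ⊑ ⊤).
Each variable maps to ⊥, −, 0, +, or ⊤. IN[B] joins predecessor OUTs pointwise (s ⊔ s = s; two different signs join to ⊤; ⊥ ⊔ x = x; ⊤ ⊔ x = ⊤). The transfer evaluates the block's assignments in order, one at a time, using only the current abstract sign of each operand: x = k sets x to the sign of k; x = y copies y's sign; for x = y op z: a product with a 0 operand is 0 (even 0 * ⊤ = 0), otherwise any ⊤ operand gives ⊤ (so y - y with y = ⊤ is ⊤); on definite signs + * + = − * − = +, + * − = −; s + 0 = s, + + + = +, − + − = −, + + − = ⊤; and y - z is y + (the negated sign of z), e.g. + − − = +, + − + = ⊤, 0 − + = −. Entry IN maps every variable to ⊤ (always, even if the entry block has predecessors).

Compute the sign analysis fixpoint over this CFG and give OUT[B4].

Answer: {a: +, b: ⊤, c: ⊤, d: +, e: +, f: ⊤}

Working:
Fixpoint table:
  B0:  IN=(all ⊤)  OUT=(all ⊤)
  B1:  IN=(all ⊤)  OUT=(all ⊤)
  B2:  IN=(all ⊤)  OUT=(all ⊤)
  B3:  IN=(all ⊤)  OUT={a:+, d:+; rest ⊤}
  B4:  IN={a:+, d:+; rest ⊤}  OUT={a:+, d:+, e:+; rest ⊤}
  B5:  IN={a:+, d:+, e:+; rest ⊤}  OUT={a:+, c:-, d:+, e:-; rest ⊤}

Merge at B4: IN[B4] = OUT[B3] = {a: +, b: ⊤, c: ⊤, d: +, e: ⊤, f: ⊤}
Applying B4's transfer function to that IN value gives OUT[B4] (row B4 above).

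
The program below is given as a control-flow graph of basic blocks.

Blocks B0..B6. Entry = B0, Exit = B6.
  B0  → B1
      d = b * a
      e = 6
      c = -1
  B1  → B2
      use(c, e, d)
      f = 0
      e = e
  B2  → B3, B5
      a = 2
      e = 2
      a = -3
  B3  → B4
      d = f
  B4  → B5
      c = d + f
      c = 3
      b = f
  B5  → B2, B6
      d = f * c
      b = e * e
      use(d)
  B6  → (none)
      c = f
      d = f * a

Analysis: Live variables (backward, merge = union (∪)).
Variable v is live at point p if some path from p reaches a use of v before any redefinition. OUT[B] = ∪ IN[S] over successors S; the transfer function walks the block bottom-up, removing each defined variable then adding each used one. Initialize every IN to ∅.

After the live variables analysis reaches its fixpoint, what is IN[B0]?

Per-block solution:
  B0:   IN={a, b}   OUT={c, d, e}
  B1:   IN={c, d, e}   OUT={c, f}
  B2:   IN={c, f}   OUT={a, c, e, f}
  B3:   IN={a, e, f}   OUT={a, d, e, f}
  B4:   IN={a, d, e, f}   OUT={a, c, e, f}
  B5:   IN={a, c, e, f}   OUT={a, c, f}
  B6:   IN={a, f}   OUT={}

Merge at B0: OUT[B0] = IN[B1] = {c, d, e}
Applying B0's transfer function to that OUT value gives IN[B0] (row B0 above).

Answer: {a, b}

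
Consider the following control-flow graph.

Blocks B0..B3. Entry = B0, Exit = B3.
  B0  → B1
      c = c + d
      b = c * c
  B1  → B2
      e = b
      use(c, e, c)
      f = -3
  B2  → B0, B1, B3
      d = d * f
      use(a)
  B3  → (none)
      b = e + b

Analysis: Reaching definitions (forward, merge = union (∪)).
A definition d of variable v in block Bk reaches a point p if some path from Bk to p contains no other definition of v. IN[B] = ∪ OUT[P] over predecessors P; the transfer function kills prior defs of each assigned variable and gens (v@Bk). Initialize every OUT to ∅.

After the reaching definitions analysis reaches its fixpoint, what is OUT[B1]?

Answer: {b@B0, c@B0, d@B2, e@B1, f@B1}

Working:
Converged values:
  B0:  IN={b@B0, c@B0, d@B2, e@B1, f@B1}  OUT={b@B0, c@B0, d@B2, e@B1, f@B1}
  B1:  IN={b@B0, c@B0, d@B2, e@B1, f@B1}  OUT={b@B0, c@B0, d@B2, e@B1, f@B1}
  B2:  IN={b@B0, c@B0, d@B2, e@B1, f@B1}  OUT={b@B0, c@B0, d@B2, e@B1, f@B1}
  B3:  IN={b@B0, c@B0, d@B2, e@B1, f@B1}  OUT={b@B3, c@B0, d@B2, e@B1, f@B1}

Merge at B1: IN[B1] = OUT[B0] ⊔ OUT[B2] = {b@B0, c@B0, d@B2, e@B1, f@B1}
Applying B1's transfer function to that IN value gives OUT[B1] (row B1 above).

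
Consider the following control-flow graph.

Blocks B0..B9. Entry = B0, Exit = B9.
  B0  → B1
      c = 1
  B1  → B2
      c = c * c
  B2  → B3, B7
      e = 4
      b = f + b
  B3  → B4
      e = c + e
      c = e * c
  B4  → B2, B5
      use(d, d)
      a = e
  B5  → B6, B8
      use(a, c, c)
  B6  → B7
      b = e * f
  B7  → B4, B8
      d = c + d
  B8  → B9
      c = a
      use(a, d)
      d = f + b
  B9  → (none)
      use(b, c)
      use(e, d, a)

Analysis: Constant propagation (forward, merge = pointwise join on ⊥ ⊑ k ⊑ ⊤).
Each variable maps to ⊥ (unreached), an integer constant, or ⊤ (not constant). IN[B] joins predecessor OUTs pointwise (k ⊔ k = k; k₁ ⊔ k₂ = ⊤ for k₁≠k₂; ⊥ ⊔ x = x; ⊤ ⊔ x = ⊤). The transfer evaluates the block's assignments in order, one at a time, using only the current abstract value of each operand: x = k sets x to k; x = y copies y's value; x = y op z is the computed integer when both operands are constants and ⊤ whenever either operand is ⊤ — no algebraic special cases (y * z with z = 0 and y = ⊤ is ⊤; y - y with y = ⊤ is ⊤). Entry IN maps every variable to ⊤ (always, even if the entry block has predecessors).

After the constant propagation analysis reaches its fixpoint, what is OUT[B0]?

Per-block solution:
  B0:   IN=(all ⊤)   OUT={c:1; rest ⊤}
  B1:   IN={c:1; rest ⊤}   OUT={c:1; rest ⊤}
  B2:   IN=(all ⊤)   OUT={e:4; rest ⊤}
  B3:   IN={e:4; rest ⊤}   OUT=(all ⊤)
  B4:   IN=(all ⊤)   OUT=(all ⊤)
  B5:   IN=(all ⊤)   OUT=(all ⊤)
  B6:   IN=(all ⊤)   OUT=(all ⊤)
  B7:   IN=(all ⊤)   OUT=(all ⊤)
  B8:   IN=(all ⊤)   OUT=(all ⊤)
  B9:   IN=(all ⊤)   OUT=(all ⊤)

B0 is the boundary node: IN[B0] = {a: ⊤, b: ⊤, c: ⊤, d: ⊤, e: ⊤, f: ⊤}
Applying B0's transfer function to that IN value gives OUT[B0] (row B0 above).

Answer: {a: ⊤, b: ⊤, c: 1, d: ⊤, e: ⊤, f: ⊤}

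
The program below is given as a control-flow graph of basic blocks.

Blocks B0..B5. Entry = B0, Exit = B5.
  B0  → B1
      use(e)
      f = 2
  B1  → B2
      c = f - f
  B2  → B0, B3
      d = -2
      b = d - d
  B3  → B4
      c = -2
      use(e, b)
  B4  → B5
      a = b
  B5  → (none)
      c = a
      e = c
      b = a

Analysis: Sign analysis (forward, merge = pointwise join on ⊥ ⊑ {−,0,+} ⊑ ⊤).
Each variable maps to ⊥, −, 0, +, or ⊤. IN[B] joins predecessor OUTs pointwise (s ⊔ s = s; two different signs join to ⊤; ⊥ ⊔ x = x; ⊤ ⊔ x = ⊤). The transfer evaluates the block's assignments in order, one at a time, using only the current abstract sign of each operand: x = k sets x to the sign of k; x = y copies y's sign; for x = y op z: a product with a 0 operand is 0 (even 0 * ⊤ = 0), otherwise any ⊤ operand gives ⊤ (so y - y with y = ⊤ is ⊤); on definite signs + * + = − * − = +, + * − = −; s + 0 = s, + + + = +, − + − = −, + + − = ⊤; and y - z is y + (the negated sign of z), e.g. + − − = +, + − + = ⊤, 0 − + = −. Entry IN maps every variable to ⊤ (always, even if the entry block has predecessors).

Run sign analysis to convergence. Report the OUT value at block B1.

Answer: {a: ⊤, b: ⊤, c: ⊤, d: ⊤, e: ⊤, f: +}

Working:
Fixpoint table:
  B0: | IN=(all ⊤) | OUT={f:+; rest ⊤}
  B1: | IN={f:+; rest ⊤} | OUT={f:+; rest ⊤}
  B2: | IN={f:+; rest ⊤} | OUT={d:-, f:+; rest ⊤}
  B3: | IN={d:-, f:+; rest ⊤} | OUT={c:-, d:-, f:+; rest ⊤}
  B4: | IN={c:-, d:-, f:+; rest ⊤} | OUT={c:-, d:-, f:+; rest ⊤}
  B5: | IN={c:-, d:-, f:+; rest ⊤} | OUT={d:-, f:+; rest ⊤}

Merge at B1: IN[B1] = OUT[B0] = {a: ⊤, b: ⊤, c: ⊤, d: ⊤, e: ⊤, f: +}
Applying B1's transfer function to that IN value gives OUT[B1] (row B1 above).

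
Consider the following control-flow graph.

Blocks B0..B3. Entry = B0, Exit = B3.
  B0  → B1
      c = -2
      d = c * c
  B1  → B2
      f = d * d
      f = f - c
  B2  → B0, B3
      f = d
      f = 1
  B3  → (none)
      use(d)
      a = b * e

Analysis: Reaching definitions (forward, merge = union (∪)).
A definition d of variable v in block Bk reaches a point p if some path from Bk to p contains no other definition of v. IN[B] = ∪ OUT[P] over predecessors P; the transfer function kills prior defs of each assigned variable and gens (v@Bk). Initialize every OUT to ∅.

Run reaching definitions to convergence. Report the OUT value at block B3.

Fixpoint table:
  B0:  IN={c@B0, d@B0, f@B2}  OUT={c@B0, d@B0, f@B2}
  B1:  IN={c@B0, d@B0, f@B2}  OUT={c@B0, d@B0, f@B1}
  B2:  IN={c@B0, d@B0, f@B1}  OUT={c@B0, d@B0, f@B2}
  B3:  IN={c@B0, d@B0, f@B2}  OUT={a@B3, c@B0, d@B0, f@B2}

Merge at B3: IN[B3] = OUT[B2] = {c@B0, d@B0, f@B2}
Applying B3's transfer function to that IN value gives OUT[B3] (row B3 above).

Answer: {a@B3, c@B0, d@B0, f@B2}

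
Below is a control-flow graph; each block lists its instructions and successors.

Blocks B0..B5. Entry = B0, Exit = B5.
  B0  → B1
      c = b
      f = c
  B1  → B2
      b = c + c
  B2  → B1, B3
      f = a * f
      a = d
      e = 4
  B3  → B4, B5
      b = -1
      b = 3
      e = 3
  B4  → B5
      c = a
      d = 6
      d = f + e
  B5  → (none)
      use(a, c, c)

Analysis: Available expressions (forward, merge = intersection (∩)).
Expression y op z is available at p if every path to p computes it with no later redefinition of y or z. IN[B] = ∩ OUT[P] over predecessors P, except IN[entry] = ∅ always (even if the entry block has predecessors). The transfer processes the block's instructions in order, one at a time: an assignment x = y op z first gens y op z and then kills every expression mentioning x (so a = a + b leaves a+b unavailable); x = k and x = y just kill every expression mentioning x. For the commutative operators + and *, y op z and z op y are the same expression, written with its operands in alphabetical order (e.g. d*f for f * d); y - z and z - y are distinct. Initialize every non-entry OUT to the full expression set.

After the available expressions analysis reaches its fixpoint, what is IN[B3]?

Converged values:
  B0:   IN={}   OUT={}
  B1:   IN={}   OUT={c+c}
  B2:   IN={c+c}   OUT={c+c}
  B3:   IN={c+c}   OUT={c+c}
  B4:   IN={c+c}   OUT={e+f}
  B5:   IN={}   OUT={}

Merge at B3: IN[B3] = OUT[B2] = {c+c}

Answer: {c+c}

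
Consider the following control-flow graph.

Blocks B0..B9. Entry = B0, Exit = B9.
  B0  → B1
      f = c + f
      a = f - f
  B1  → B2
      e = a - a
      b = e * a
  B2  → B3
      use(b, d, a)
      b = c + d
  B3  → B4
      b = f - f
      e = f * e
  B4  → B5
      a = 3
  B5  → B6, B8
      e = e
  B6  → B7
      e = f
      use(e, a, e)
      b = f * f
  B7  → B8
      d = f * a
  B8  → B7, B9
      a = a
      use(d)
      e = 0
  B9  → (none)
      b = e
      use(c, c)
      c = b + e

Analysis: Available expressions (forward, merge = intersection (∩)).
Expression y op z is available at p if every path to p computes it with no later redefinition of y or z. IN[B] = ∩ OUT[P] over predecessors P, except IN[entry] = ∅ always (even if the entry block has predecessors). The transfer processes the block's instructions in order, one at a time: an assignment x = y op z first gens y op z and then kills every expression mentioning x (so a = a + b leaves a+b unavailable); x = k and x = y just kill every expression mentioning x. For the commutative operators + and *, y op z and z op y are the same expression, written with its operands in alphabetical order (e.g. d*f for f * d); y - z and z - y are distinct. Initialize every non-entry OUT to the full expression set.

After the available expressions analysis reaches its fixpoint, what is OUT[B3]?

Per-block solution:
  B0: | IN={} | OUT={f-f}
  B1: | IN={f-f} | OUT={a*e, a-a, f-f}
  B2: | IN={a*e, a-a, f-f} | OUT={a*e, a-a, c+d, f-f}
  B3: | IN={a*e, a-a, c+d, f-f} | OUT={a-a, c+d, f-f}
  B4: | IN={a-a, c+d, f-f} | OUT={c+d, f-f}
  B5: | IN={c+d, f-f} | OUT={c+d, f-f}
  B6: | IN={c+d, f-f} | OUT={c+d, f*f, f-f}
  B7: | IN={f-f} | OUT={a*f, f-f}
  B8: | IN={f-f} | OUT={f-f}
  B9: | IN={f-f} | OUT={b+e, f-f}

Merge at B3: IN[B3] = OUT[B2] = {a*e, a-a, c+d, f-f}
Applying B3's transfer function to that IN value gives OUT[B3] (row B3 above).

Answer: {a-a, c+d, f-f}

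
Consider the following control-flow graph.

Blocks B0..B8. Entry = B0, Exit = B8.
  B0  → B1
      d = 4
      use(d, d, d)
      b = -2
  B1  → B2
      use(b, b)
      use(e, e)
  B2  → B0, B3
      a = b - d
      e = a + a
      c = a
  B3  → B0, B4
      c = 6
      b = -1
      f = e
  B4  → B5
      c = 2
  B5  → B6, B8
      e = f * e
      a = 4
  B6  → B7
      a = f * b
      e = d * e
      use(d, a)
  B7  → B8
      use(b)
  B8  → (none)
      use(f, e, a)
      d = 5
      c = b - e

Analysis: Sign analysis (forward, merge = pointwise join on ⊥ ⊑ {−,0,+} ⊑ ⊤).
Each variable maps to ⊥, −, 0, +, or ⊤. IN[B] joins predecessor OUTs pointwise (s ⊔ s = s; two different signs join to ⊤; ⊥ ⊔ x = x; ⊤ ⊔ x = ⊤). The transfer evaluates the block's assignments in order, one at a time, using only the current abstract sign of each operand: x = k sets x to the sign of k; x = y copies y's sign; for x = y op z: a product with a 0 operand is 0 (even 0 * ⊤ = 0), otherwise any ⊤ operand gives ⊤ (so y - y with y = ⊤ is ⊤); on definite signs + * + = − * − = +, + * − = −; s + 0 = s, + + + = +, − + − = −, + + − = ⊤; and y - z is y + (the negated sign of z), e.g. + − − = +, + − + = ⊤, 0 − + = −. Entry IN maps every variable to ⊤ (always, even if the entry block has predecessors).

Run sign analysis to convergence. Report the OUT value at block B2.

Fixpoint table:
  B0:   IN=(all ⊤)   OUT={b:-, d:+; rest ⊤}
  B1:   IN={b:-, d:+; rest ⊤}   OUT={b:-, d:+; rest ⊤}
  B2:   IN={b:-, d:+; rest ⊤}   OUT={a:-, b:-, c:-, d:+, e:-; rest ⊤}
  B3:   IN={a:-, b:-, c:-, d:+, e:-; rest ⊤}   OUT={a:-, b:-, c:+, d:+, e:-, f:-; rest ⊤}
  B4:   IN={a:-, b:-, c:+, d:+, e:-, f:-; rest ⊤}   OUT={a:-, b:-, c:+, d:+, e:-, f:-; rest ⊤}
  B5:   IN={a:-, b:-, c:+, d:+, e:-, f:-; rest ⊤}   OUT={a:+, b:-, c:+, d:+, e:+, f:-; rest ⊤}
  B6:   IN={a:+, b:-, c:+, d:+, e:+, f:-; rest ⊤}   OUT={a:+, b:-, c:+, d:+, e:+, f:-; rest ⊤}
  B7:   IN={a:+, b:-, c:+, d:+, e:+, f:-; rest ⊤}   OUT={a:+, b:-, c:+, d:+, e:+, f:-; rest ⊤}
  B8:   IN={a:+, b:-, c:+, d:+, e:+, f:-; rest ⊤}   OUT={a:+, b:-, c:-, d:+, e:+, f:-; rest ⊤}

Merge at B2: IN[B2] = OUT[B1] = {a: ⊤, b: -, c: ⊤, d: +, e: ⊤, f: ⊤}
Applying B2's transfer function to that IN value gives OUT[B2] (row B2 above).

Answer: {a: -, b: -, c: -, d: +, e: -, f: ⊤}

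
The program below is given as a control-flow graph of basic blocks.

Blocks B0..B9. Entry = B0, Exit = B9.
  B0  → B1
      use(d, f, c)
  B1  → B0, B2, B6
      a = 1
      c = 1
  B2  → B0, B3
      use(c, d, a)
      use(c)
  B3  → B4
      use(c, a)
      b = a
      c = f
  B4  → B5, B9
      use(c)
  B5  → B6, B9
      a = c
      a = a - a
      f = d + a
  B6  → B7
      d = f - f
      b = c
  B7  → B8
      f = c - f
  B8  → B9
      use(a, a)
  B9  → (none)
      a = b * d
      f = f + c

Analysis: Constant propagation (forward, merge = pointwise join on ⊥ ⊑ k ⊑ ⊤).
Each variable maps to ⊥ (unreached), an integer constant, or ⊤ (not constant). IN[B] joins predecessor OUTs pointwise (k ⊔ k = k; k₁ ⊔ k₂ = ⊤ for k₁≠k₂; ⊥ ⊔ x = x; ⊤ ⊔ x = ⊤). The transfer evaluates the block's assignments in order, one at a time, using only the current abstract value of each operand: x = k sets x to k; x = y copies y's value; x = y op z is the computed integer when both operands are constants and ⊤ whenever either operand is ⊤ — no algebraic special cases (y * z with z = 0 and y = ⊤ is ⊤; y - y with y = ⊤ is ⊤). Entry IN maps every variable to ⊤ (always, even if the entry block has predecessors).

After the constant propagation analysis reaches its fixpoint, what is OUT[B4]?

Answer: {a: 1, b: 1, c: ⊤, d: ⊤, e: ⊤, f: ⊤}

Trace:
Converged values:
  B0:   IN=(all ⊤)   OUT=(all ⊤)
  B1:   IN=(all ⊤)   OUT={a:1, c:1; rest ⊤}
  B2:   IN={a:1, c:1; rest ⊤}   OUT={a:1, c:1; rest ⊤}
  B3:   IN={a:1, c:1; rest ⊤}   OUT={a:1, b:1; rest ⊤}
  B4:   IN={a:1, b:1; rest ⊤}   OUT={a:1, b:1; rest ⊤}
  B5:   IN={a:1, b:1; rest ⊤}   OUT={b:1; rest ⊤}
  B6:   IN=(all ⊤)   OUT=(all ⊤)
  B7:   IN=(all ⊤)   OUT=(all ⊤)
  B8:   IN=(all ⊤)   OUT=(all ⊤)
  B9:   IN=(all ⊤)   OUT=(all ⊤)

Merge at B4: IN[B4] = OUT[B3] = {a: 1, b: 1, c: ⊤, d: ⊤, e: ⊤, f: ⊤}
Applying B4's transfer function to that IN value gives OUT[B4] (row B4 above).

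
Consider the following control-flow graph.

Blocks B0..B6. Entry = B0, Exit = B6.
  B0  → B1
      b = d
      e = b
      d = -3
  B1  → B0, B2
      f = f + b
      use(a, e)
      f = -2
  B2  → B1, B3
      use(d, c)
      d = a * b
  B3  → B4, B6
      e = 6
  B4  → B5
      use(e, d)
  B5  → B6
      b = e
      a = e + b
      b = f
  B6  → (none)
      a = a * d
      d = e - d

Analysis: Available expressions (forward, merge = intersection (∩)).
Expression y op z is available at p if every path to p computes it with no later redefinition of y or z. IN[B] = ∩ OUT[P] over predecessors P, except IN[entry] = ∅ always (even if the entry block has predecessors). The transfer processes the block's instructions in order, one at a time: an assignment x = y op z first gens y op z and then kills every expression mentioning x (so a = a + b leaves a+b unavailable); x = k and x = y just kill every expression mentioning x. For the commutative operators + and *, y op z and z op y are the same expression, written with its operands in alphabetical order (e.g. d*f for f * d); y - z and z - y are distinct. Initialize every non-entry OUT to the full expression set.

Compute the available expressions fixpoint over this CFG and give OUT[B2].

Answer: {a*b}

Derivation:
Fixpoint table:
  B0: | IN={} | OUT={}
  B1: | IN={} | OUT={}
  B2: | IN={} | OUT={a*b}
  B3: | IN={a*b} | OUT={a*b}
  B4: | IN={a*b} | OUT={a*b}
  B5: | IN={a*b} | OUT={}
  B6: | IN={} | OUT={}

Merge at B2: IN[B2] = OUT[B1] = {}
Applying B2's transfer function to that IN value gives OUT[B2] (row B2 above).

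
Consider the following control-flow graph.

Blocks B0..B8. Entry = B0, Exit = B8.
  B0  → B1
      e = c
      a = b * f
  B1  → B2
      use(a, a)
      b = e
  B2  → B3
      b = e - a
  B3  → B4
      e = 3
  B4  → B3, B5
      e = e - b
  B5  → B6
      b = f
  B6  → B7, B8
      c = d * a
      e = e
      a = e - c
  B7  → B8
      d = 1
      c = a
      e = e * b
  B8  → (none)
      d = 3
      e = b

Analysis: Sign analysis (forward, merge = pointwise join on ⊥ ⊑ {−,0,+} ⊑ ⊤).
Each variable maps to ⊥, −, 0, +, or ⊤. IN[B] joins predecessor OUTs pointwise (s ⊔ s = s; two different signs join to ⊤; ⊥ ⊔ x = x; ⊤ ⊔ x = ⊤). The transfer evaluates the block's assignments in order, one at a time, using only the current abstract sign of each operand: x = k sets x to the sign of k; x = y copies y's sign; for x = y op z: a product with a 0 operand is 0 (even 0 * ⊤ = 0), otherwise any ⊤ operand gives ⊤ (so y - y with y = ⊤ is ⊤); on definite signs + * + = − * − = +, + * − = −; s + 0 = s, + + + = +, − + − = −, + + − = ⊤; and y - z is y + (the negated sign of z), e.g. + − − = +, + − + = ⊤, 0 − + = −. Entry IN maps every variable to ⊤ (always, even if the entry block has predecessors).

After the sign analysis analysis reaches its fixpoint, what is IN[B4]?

Converged values:
  B0:  IN=(all ⊤)  OUT=(all ⊤)
  B1:  IN=(all ⊤)  OUT=(all ⊤)
  B2:  IN=(all ⊤)  OUT=(all ⊤)
  B3:  IN=(all ⊤)  OUT={e:+; rest ⊤}
  B4:  IN={e:+; rest ⊤}  OUT=(all ⊤)
  B5:  IN=(all ⊤)  OUT=(all ⊤)
  B6:  IN=(all ⊤)  OUT=(all ⊤)
  B7:  IN=(all ⊤)  OUT={d:+; rest ⊤}
  B8:  IN=(all ⊤)  OUT={d:+; rest ⊤}

Merge at B4: IN[B4] = OUT[B3] = {a: ⊤, b: ⊤, c: ⊤, d: ⊤, e: +, f: ⊤}

Answer: {a: ⊤, b: ⊤, c: ⊤, d: ⊤, e: +, f: ⊤}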